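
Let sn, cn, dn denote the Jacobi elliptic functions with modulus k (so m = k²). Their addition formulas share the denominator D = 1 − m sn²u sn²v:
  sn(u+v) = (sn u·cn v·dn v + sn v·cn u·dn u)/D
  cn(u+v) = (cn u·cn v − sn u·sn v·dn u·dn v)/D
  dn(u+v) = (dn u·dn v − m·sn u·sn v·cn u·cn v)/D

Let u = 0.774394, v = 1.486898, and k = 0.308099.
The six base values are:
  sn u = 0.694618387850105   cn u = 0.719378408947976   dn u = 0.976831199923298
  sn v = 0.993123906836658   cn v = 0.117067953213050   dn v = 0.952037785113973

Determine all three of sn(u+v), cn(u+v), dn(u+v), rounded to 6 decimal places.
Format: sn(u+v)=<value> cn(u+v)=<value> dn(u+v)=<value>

m = k² = 0.094924993801
D = 1 − m·sn²u·sn²v = 0.9548268888811435
sn(u+v) = (sn u·cn v·dn v + sn v·cn u·dn u)/D = 0.7752967492039168/0.9548268888811435 = 0.8119762422195732
cn(u+v) = (cn u·cn v − sn u·sn v·dn u·dn v)/D = -0.5573233696914946/0.9548268888811435 = -0.5836904848213486
dn(u+v) = (dn u·dn v − m·sn u·sn v·cn u·cn v)/D = 0.9244654634702607/0.9548268888811435 = 0.9682021675714851

sn(u+v)=0.811976 cn(u+v)=-0.583690 dn(u+v)=0.968202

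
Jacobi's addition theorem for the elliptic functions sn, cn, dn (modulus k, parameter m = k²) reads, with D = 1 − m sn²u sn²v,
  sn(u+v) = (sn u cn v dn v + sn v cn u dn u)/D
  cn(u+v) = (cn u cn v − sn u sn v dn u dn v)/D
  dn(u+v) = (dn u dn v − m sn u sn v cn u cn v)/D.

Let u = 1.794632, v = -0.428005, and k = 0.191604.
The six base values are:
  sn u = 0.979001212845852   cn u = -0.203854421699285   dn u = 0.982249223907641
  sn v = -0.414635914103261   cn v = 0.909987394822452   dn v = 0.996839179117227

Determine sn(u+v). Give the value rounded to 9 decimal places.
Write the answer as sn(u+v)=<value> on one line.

m = k² = 0.036712092816
D = 1 − m·sn²u·sn²v = 0.9939506399374398
sn(u+v) = (sn u·cn v·dn v + sn v·cn u·dn u)/D = 0.9710878286730307/0.9939506399374398 = 0.9769980416071284

sn(u+v)=0.976998042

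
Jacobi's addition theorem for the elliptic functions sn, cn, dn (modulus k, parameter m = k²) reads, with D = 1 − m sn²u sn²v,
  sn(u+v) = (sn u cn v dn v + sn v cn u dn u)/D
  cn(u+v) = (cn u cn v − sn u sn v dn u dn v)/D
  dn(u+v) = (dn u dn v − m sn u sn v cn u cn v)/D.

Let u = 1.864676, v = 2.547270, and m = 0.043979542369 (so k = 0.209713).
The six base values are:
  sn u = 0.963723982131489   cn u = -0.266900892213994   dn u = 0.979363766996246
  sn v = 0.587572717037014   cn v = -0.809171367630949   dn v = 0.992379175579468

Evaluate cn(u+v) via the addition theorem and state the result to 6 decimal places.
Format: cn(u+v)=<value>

m = k² = 0.043979542369
D = 1 − m·sn²u·sn²v = 0.9858980463597634
cn(u+v) = (cn u·cn v − sn u·sn v·dn u·dn v)/D = -0.3343776287686007/0.9858980463597634 = -0.3391604537641848

cn(u+v)=-0.339160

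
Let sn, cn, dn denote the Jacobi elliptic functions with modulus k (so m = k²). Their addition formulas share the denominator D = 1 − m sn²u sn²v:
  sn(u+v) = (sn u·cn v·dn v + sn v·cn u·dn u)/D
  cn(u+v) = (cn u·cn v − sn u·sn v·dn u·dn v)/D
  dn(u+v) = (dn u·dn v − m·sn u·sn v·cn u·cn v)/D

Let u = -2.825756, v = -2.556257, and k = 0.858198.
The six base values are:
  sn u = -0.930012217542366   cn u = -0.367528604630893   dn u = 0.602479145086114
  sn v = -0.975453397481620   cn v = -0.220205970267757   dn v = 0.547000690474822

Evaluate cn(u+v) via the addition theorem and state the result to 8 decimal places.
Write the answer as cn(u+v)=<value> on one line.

m = k² = 0.736503807204
D = 1 − m·sn²u·sn²v = 0.3938705921253216
cn(u+v) = (cn u·cn v − sn u·sn v·dn u·dn v)/D = -0.2180362591918873/0.3938705921253216 = -0.5535733399525106

cn(u+v)=-0.55357334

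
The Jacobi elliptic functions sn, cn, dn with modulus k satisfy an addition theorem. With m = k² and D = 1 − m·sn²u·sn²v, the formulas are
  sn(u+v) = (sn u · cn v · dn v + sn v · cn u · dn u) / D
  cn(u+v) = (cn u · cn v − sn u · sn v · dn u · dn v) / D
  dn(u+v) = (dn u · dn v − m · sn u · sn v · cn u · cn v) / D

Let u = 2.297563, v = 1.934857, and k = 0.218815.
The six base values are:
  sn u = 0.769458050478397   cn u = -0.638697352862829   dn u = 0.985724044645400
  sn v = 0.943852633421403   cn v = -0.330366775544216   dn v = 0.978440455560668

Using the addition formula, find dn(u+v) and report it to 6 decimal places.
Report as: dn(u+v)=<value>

dn(u+v)=0.981933

m = k² = 0.047880004225
D = 1 − m·sn²u·sn²v = 0.9747458672250397
dn(u+v) = (dn u·dn v − m·sn u·sn v·cn u·cn v)/D = 0.9571350082353574/0.9747458672250397 = 0.9819328713443866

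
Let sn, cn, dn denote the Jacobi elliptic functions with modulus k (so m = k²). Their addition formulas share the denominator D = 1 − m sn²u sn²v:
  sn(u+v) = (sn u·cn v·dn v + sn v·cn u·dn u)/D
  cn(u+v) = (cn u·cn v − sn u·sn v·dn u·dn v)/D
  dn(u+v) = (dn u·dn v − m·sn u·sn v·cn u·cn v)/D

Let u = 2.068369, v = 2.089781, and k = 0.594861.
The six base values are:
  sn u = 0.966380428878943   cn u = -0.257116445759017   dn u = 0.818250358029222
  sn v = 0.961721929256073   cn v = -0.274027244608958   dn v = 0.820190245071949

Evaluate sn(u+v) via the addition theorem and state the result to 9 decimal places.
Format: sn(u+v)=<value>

sn(u+v)=-0.604207666

m = k² = 0.353859609321
D = 1 − m·sn²u·sn²v = 0.6943486743495788
sn(u+v) = (sn u·cn v·dn v + sn v·cn u·dn u)/D = -0.4195307919316551/0.6943486743495788 = -0.6042076660182934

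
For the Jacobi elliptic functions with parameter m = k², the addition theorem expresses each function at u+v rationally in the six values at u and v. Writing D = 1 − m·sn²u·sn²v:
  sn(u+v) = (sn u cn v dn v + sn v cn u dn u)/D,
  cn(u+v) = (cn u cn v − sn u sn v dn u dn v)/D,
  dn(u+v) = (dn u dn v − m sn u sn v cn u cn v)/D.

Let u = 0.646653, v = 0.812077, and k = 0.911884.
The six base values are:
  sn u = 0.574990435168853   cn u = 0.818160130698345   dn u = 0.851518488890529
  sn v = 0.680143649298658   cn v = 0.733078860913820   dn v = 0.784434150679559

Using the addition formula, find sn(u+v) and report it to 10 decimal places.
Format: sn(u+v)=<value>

m = k² = 0.831532429456
D = 1 − m·sn²u·sn²v = 0.8728250058013942
sn(u+v) = (sn u·cn v·dn v + sn v·cn u·dn u)/D = 0.8044908960934508/0.8728250058013942 = 0.9217092667444814

sn(u+v)=0.9217092667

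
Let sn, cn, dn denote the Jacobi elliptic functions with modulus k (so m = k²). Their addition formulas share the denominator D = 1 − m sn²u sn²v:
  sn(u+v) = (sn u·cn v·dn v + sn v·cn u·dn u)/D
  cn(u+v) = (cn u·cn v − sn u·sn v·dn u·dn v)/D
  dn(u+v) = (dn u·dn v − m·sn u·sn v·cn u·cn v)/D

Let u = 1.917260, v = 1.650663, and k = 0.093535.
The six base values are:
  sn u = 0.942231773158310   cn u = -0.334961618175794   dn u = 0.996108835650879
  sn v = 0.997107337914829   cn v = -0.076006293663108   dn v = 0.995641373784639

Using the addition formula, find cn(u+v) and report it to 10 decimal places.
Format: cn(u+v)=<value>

m = k² = 0.008748796225
D = 1 − m·sn²u·sn²v = 0.9922776831676567
cn(u+v) = (cn u·cn v − sn u·sn v·dn u·dn v)/D = -0.9063122285560905/0.9922776831676567 = -0.9133655265357396

cn(u+v)=-0.9133655265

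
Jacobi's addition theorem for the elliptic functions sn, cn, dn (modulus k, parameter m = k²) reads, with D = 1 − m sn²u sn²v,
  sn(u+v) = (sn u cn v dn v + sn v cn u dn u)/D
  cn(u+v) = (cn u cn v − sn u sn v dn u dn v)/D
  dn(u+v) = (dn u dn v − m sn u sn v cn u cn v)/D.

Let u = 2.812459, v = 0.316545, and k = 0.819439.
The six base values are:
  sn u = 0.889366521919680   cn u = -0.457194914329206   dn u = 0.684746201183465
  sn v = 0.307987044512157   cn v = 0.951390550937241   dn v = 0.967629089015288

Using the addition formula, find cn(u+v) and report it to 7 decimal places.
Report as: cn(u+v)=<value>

m = k² = 0.671480274721
D = 1 − m·sn²u·sn²v = 0.9496198204602213
cn(u+v) = (cn u·cn v − sn u·sn v·dn u·dn v)/D = -0.6164605337673789/0.9496198204602213 = -0.6491656139491897

cn(u+v)=-0.6491656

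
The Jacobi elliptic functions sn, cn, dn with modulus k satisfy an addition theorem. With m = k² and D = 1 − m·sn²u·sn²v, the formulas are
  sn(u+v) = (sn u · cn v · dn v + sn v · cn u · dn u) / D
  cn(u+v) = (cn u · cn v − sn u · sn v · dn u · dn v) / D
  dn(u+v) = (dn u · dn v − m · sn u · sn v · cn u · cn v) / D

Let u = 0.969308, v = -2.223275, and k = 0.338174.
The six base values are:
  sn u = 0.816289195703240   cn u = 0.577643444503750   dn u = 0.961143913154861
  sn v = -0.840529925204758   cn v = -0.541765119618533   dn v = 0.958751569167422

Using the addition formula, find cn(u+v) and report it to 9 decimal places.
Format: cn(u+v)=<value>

m = k² = 0.114361654276
D = 1 − m·sn²u·sn²v = 0.9461637395168229
cn(u+v) = (cn u·cn v − sn u·sn v·dn u·dn v)/D = 0.3193071492777214/0.9461637395168229 = 0.3374755720830961

cn(u+v)=0.337475572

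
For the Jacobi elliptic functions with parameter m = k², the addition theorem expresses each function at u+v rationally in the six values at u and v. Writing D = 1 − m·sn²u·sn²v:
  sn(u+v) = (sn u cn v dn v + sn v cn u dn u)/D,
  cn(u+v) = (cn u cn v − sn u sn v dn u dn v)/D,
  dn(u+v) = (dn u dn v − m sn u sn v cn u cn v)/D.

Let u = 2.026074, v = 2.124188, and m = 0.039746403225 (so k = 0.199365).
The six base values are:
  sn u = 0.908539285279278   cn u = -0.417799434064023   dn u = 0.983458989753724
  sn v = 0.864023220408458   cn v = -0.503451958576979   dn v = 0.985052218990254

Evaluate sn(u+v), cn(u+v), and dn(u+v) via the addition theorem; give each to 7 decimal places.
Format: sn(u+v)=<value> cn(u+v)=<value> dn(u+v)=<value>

sn(u+v)=-0.8258123 cn(u+v)=-0.5639450 dn(u+v)=0.9863540

m = k² = 0.039746403225
D = 1 − m·sn²u·sn²v = 0.9755073326324191
sn(u+v) = (sn u·cn v·dn v + sn v·cn u·dn u)/D = -0.8055859791268381/0.9755073326324191 = -0.825812325728966
cn(u+v) = (cn u·cn v − sn u·sn v·dn u·dn v)/D = -0.5501325169937428/0.9755073326324191 = -0.5639450351533526
dn(u+v) = (dn u·dn v − m·sn u·sn v·cn u·cn v)/D = 0.9621956046543113/0.9755073326324191 = 0.9863540462149208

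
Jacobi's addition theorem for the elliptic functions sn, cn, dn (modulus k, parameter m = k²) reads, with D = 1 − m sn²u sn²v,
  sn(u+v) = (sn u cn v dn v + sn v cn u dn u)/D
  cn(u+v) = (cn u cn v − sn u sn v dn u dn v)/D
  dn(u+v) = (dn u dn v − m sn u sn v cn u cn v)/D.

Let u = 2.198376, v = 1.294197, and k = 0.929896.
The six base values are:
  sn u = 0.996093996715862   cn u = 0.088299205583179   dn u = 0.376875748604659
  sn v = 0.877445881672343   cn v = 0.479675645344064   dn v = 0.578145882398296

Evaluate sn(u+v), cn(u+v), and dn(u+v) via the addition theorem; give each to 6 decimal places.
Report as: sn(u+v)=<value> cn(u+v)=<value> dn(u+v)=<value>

m = k² = 0.864706570816
D = 1 − m·sn²u·sn²v = 0.339443326701531
sn(u+v) = (sn u·cn v·dn v + sn v·cn u·dn u)/D = 0.305438770836846/0.339443326701531 = 0.8998225824760878
cn(u+v) = (cn u·cn v − sn u·sn v·dn u·dn v)/D = -0.1480841966986315/0.339443326701531 = -0.4362560258220672
dn(u+v) = (dn u·dn v − m·sn u·sn v·cn u·cn v)/D = 0.1858785569214158/0.339443326701531 = 0.5475982065331835

sn(u+v)=0.899823 cn(u+v)=-0.436256 dn(u+v)=0.547598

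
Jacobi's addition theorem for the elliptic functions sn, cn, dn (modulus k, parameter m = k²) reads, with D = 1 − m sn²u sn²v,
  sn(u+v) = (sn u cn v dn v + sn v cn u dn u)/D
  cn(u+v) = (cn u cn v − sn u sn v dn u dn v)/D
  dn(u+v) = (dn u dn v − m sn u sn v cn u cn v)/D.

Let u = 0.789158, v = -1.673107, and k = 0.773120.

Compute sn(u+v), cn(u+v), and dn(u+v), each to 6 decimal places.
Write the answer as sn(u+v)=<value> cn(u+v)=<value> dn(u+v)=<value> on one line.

sn u = 0.6789790164409404, cn u = 0.7341576773642656, dn u = 0.8511440097660037
sn v = -0.9847123703147371, cn v = 0.1741882537633696, dn v = 0.6483988353520137
m = k² = 0.5977145344
D = 1 − m·sn²u·sn²v = 0.7328068564053821
sn(u+v) = (sn u·cn v·dn v + sn v·cn u·dn u)/D = -0.5386348284103461/0.7328068564053821 = -0.7350297335542097
cn(u+v) = (cn u·cn v − sn u·sn v·dn u·dn v)/D = 0.4968686047820846/0.7328068564053821 = 0.6780348743178535
dn(u+v) = (dn u·dn v − m·sn u·sn v·cn u·cn v)/D = 0.6029863001264599/0.7328068564053821 = 0.8228447848922599

sn(u+v)=-0.735030 cn(u+v)=0.678035 dn(u+v)=0.822845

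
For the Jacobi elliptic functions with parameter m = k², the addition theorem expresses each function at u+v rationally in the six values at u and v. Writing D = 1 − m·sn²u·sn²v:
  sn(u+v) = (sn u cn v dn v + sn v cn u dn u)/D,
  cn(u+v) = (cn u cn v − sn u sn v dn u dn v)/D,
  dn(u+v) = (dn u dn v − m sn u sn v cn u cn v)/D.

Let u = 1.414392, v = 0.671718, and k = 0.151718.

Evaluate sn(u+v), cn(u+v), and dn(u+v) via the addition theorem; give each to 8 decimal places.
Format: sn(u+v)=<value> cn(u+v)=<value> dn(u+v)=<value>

sn(u+v)=0.87721608 cn(u+v)=-0.48009578 dn(u+v)=0.99110403

sn u = 0.9866370641106114, cn u = 0.162933433411296, dn u = 0.9887328879151916
sn v = 0.6215001492856916, cn v = 0.7834140440647353, dn v = 0.9955445120524317
m = k² = 0.023018351524
D = 1 − m·sn²u·sn²v = 0.9913449108608482
sn(u+v) = (sn u·cn v·dn v + sn v·cn u·dn u)/D = 0.8696236936980414/0.9913449108608482 = 0.8772160770391119
cn(u+v) = (cn u·cn v − sn u·sn v·dn u·dn v)/D = -0.4759405043161153/0.9913449108608482 = -0.4800957760531859
dn(u+v) = (dn u·dn v − m·sn u·sn v·cn u·cn v)/D = 0.9825259337828834/0.9913449108608482 = 0.9911040274869554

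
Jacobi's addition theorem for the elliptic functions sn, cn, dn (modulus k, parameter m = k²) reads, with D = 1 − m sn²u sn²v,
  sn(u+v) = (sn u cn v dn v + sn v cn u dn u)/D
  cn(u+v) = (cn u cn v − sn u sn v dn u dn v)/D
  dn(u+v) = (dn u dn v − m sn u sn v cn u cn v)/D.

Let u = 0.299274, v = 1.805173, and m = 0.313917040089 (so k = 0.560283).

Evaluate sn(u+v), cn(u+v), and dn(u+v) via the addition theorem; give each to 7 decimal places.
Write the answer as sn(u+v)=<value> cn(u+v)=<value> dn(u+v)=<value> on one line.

sn(u+v)=0.9495304 cn(u+v)=-0.3136749 dn(u+v)=0.8467407

sn u = 0.293511727228613, cn u = 0.9559554728015716, dn u = 0.9863854818690226
sn v = 0.99763299008652, cn v = -0.06876348661193258, dn v = 0.8291967743596946
m = k² = 0.313917040089
D = 1 − m·sn²u·sn²v = 0.9730841926461758
sn(u+v) = (sn u·cn v·dn v + sn v·cn u·dn u)/D = 0.9239730628795983/0.9730841926461758 = 0.9495304413146142
cn(u+v) = (cn u·cn v − sn u·sn v·dn u·dn v)/D = -0.3052320839144429/0.9730841926461758 = -0.3136748970142079
dn(u+v) = (dn u·dn v − m·sn u·sn v·cn u·cn v)/D = 0.8239500213350655/0.9730841926461758 = 0.8467407317494704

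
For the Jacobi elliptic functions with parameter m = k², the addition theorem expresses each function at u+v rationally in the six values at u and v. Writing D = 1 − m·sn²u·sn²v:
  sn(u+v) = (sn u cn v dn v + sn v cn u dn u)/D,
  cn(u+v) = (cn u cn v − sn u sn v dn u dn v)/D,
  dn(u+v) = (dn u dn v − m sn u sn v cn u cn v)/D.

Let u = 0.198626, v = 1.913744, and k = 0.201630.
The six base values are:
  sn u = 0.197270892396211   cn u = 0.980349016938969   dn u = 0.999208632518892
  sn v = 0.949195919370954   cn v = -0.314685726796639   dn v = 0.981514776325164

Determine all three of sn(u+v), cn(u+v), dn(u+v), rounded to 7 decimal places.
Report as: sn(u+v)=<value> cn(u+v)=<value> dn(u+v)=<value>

sn(u+v)=0.8701164 cn(u+v)=-0.4928463 dn(u+v)=0.9844898

m = k² = 0.0406546569
D = 1 − m·sn²u·sn²v = 0.9985745629472133
sn(u+v) = (sn u·cn v·dn v + sn v·cn u·dn u)/D = 0.8688760824837375/0.9985745629472133 = 0.8701163786100448
cn(u+v) = (cn u·cn v − sn u·sn v·dn u·dn v)/D = -0.4921437910336079/0.9985745629472133 = -0.492846312428673
dn(u+v) = (dn u·dn v − m·sn u·sn v·cn u·cn v)/D = 0.9830865178202687/0.9985745629472133 = 0.9844898461250276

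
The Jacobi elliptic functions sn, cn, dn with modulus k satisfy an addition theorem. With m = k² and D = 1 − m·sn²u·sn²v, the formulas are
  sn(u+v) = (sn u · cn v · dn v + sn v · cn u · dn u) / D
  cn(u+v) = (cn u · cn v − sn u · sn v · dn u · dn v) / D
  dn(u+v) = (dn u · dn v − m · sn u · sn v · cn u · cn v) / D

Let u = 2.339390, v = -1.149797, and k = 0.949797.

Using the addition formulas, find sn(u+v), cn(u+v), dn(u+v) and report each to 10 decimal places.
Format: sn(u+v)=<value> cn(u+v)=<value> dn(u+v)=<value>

sn(u+v)=0.8415888945 cn(u+v)=0.5401186283 dn(u+v)=0.6008808459

sn u = 0.9969161710685867, cn u = 0.07847386738238703, dn u = 0.3216224685754235
sn v = -0.8282506364748438, cn v = 0.5603578170945919, dn v = 0.6173737592893646
m = k² = 0.902114341209
D = 1 − m·sn²u·sn²v = 0.3849613262547734
sn(u+v) = (sn u·cn v·dn v + sn v·cn u·dn u)/D = 0.3239791770028692/0.3849613262547734 = 0.8415888945386028
cn(u+v) = (cn u·cn v − sn u·sn v·dn u·dn v)/D = 0.207924783468392/0.3849613262547734 = 0.5401186282561383
dn(u+v) = (dn u·dn v − m·sn u·sn v·cn u·cn v)/D = 0.2313158873473574/0.3849613262547734 = 0.6008808458703951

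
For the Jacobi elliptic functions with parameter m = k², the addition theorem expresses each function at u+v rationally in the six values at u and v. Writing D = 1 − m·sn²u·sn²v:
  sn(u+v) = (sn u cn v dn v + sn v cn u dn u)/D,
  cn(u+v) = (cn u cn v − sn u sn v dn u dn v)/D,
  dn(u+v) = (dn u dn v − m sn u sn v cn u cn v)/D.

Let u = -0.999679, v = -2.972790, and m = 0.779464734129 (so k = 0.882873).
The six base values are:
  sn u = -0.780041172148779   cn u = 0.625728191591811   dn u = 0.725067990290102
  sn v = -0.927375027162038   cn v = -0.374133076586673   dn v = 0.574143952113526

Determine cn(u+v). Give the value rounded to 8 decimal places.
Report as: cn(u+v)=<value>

m = k² = 0.779464734129
D = 1 − m·sn²u·sn²v = 0.59211069607574
cn(u+v) = (cn u·cn v − sn u·sn v·dn u·dn v)/D = -0.5352483898768336/0.59211069607574 = -0.903966764026109

cn(u+v)=-0.90396676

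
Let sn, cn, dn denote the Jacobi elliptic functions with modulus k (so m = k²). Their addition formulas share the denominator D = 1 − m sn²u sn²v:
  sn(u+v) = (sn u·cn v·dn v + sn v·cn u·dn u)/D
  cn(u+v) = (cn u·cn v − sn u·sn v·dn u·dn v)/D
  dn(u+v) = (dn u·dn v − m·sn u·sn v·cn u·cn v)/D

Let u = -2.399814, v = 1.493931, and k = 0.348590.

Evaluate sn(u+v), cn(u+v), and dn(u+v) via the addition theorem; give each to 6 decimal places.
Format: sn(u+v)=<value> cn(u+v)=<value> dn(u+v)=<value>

sn u = -0.7404915610745513, cn u = -0.6720656574899317, dn u = 0.9661107388586833
sn v = 0.9927905251670587, cn v = 0.1198623090821952, dn v = 0.9382061684245951
m = k² = 0.1215149881
D = 1 − m·sn²u·sn²v = 0.9343272317367322
sn(u+v) = (sn u·cn v·dn v + sn v·cn u·dn u)/D = -0.7278812015983539/0.9343272317367322 = -0.7790431198771383
cn(u+v) = (cn u·cn v − sn u·sn v·dn u·dn v)/D = 0.5857954697030029/0.9343272317367322 = 0.6269703480804293
dn(u+v) = (dn u·dn v − m·sn u·sn v·cn u·cn v)/D = 0.899214876045559/0.9343272317367322 = 0.9624196378971999

sn(u+v)=-0.779043 cn(u+v)=0.626970 dn(u+v)=0.962420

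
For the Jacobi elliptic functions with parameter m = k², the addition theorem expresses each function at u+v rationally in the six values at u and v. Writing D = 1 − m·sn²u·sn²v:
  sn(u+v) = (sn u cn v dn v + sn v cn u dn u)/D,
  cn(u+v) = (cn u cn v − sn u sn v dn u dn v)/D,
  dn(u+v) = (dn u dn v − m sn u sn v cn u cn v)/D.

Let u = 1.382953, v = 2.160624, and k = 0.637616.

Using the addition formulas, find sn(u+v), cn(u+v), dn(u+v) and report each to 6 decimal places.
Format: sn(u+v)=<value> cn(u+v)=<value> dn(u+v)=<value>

sn(u+v)=0.020605 cn(u+v)=-0.999788 dn(u+v)=0.999914

sn u = 0.9521059244267832, cn u = 0.3057683905694319, dn u = 0.7946422698257414
sn v = 0.9569780050855392, cn v = -0.2901604690210257, dn v = 0.7922593584059037
m = k² = 0.406554163456
D = 1 − m·sn²u·sn²v = 0.6624851696504082
sn(u+v) = (sn u·cn v·dn v + sn v·cn u·dn u)/D = 0.01365081017513311/0.6624851696504082 = 0.02060545775286805
cn(u+v) = (cn u·cn v − sn u·sn v·dn u·dn v)/D = -0.6623445141225921/0.6624851696504082 = -0.9997876850165713
dn(u+v) = (dn u·dn v − m·sn u·sn v·cn u·cn v)/D = 0.6624279891627971/0.6624851696504082 = 0.9999136878978871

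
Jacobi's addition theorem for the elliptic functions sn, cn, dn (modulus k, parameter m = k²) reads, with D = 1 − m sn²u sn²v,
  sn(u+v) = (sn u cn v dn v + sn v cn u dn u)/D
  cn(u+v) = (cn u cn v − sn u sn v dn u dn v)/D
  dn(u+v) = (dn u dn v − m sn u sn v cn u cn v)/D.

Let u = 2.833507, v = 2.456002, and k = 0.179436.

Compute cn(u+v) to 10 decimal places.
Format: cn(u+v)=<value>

sn u = 0.3274907006303127, cn u = -0.9448544020115834, dn u = 0.9982719252813124
sn v = 0.6515322070118108, cn v = -0.7586209746812428, dn v = 0.9931427096104538
m = k² = 0.032197278096
D = 1 − m·sn²u·sn²v = 0.9985341521940866
cn(u+v) = (cn u·cn v − sn u·sn v·dn u·dn v)/D = 0.5052449657016547/0.9985341521940866 = 0.5059866651445783

cn(u+v)=0.5059866651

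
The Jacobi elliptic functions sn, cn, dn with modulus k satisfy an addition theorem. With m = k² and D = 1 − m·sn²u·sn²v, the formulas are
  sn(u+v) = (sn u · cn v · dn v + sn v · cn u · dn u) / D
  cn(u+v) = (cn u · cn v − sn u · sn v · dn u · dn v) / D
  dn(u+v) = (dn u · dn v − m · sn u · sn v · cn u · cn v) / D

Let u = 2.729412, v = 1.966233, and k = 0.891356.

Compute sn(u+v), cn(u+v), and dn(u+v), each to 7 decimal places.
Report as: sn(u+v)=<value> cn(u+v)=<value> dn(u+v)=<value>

sn(u+v)=-0.2032320 cn(u+v)=-0.9791306 dn(u+v)=0.9834551

sn u = 0.9744712241049053, cn u = -0.2245124348259745, dn u = 0.4955125610197566
sn v = 0.991866334309121, cn v = 0.1272838358323124, dn v = 0.4672863855446168
m = k² = 0.794515518736
D = 1 − m·sn²u·sn²v = 0.2577559548152919
sn(u+v) = (sn u·cn v·dn v + sn v·cn u·dn u)/D = -0.05238426861020155/0.2577559548152919 = -0.2032320403528219
cn(u+v) = (cn u·cn v − sn u·sn v·dn u·dn v)/D = -0.2523767434707823/0.2577559548152919 = -0.9791306030218997
dn(u+v) = (dn u·dn v − m·sn u·sn v·cn u·cn v)/D = 0.2534914061524114/0.2577559548152919 = 0.9834550915964814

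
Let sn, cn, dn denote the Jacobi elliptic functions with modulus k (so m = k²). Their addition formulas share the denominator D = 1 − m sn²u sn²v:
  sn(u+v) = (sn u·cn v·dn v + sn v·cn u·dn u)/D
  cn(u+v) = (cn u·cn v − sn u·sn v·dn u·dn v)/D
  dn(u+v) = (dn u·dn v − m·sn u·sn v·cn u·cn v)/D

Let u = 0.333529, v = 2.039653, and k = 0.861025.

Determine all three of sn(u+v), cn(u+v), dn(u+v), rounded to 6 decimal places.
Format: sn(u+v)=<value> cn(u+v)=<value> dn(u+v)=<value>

sn u = 0.3231557732532715, cn u = 0.9463457857533261, dn u = 0.960510077439671
sn v = 0.9986602142998517, cn v = 0.05174723542928926, dn v = 0.5105106820769986
m = k² = 0.741364050625
D = 1 − m·sn²u·sn²v = 0.9227869233574593
sn(u+v) = (sn u·cn v·dn v + sn v·cn u·dn u)/D = 0.9162938056593837/0.9227869233574593 = 0.9929635785534855
cn(u+v) = (cn u·cn v − sn u·sn v·dn u·dn v)/D = -0.1092765648699161/0.9227869233574593 = -0.1184201489032
dn(u+v) = (dn u·dn v − m·sn u·sn v·cn u·cn v)/D = 0.4786341467166912/0.9227869233574593 = 0.5186832784487595

sn(u+v)=0.992964 cn(u+v)=-0.118420 dn(u+v)=0.518683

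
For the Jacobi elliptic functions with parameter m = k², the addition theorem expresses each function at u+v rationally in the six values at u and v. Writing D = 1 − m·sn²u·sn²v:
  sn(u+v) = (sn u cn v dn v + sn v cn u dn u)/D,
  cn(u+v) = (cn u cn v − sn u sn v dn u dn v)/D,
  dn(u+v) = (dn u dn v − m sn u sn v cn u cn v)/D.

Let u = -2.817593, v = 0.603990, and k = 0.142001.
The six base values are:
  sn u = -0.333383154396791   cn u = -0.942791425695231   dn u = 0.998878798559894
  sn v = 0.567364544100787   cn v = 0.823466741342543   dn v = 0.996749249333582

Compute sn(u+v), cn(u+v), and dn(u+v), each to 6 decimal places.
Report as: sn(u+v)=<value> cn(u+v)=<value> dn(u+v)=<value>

sn(u+v)=-0.808527 cn(u+v)=-0.588458 dn(u+v)=0.993387

m = k² = 0.020164284001
D = 1 − m·sn²u·sn²v = 0.9992785695100736
sn(u+v) = (sn u·cn v·dn v + sn v·cn u·dn u)/D = -0.8079442009499235/0.9992785695100736 = -0.8085274973384473
cn(u+v) = (cn u·cn v − sn u·sn v·dn u·dn v)/D = -0.5880338660600158/0.9992785695100736 = -0.5884583978903071
dn(u+v) = (dn u·dn v − m·sn u·sn v·cn u·cn v)/D = 0.9926706113048187/0.9992785695100736 = 0.993387271170546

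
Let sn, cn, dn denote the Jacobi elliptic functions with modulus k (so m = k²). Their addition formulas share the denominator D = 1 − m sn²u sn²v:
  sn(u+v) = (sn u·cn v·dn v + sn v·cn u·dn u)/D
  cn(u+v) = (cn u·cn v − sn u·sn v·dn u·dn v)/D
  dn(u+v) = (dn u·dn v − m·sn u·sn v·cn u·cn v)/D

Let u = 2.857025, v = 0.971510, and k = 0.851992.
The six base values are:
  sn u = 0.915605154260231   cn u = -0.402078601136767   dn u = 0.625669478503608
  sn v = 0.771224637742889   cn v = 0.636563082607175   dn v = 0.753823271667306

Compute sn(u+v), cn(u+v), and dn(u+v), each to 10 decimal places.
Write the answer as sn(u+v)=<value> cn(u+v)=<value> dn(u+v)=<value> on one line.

sn(u+v)=0.3845203883 cn(u+v)=-0.9231164991 dn(u+v)=0.9448136352

m = k² = 0.725890368064
D = 1 − m·sn²u·sn²v = 0.6380494159583384
sn(u+v) = (sn u·cn v·dn v + sn v·cn u·dn u)/D = 0.2453430091863033/0.6380494159583384 = 0.3845203883116211
cn(u+v) = (cn u·cn v − sn u·sn v·dn u·dn v)/D = -0.5889939431337017/0.6380494159583384 = -0.9231164991336035
dn(u+v) = (dn u·dn v − m·sn u·sn v·cn u·cn v)/D = 0.6028377881281847/0.6380494159583384 = 0.9448136351989815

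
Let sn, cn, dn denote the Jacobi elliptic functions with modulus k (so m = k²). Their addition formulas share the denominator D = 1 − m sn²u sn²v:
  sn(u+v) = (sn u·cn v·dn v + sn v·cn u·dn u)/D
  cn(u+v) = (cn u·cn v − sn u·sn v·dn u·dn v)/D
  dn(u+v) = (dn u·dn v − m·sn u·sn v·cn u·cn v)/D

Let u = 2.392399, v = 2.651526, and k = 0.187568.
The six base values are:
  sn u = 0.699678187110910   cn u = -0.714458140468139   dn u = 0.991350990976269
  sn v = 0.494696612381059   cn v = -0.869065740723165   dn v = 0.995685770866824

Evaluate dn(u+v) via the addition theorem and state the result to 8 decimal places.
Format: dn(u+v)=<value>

dn(u+v)=0.98365906

m = k² = 0.035181754624
D = 1 − m·sn²u·sn²v = 0.995785053781642
dn(u+v) = (dn u·dn v − m·sn u·sn v·cn u·cn v)/D = 0.9795129895182775/0.995785053781642 = 0.9836590595514876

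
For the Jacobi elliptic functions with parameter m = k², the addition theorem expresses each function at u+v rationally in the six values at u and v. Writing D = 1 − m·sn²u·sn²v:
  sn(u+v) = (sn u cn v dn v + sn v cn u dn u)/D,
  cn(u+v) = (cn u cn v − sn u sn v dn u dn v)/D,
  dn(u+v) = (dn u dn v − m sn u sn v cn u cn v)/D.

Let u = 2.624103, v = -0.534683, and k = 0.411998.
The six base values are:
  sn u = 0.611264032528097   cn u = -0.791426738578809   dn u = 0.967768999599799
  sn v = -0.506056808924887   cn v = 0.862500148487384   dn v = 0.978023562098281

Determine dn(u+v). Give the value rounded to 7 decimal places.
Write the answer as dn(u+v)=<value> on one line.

m = k² = 0.169742352004
D = 1 − m·sn²u·sn²v = 0.9837577404898045
dn(u+v) = (dn u·dn v − m·sn u·sn v·cn u·cn v)/D = 0.9106592150255648/0.9837577404898045 = 0.9256945867304235

dn(u+v)=0.9256946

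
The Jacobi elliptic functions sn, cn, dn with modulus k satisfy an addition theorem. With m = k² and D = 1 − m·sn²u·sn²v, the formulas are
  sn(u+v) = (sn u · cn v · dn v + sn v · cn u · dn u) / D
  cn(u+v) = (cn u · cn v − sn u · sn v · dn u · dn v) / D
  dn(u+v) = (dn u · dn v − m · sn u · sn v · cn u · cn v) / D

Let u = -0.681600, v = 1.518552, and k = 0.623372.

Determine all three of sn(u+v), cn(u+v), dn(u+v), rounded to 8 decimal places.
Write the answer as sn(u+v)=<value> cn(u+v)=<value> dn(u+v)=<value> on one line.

sn u = -0.6155013337992848, cn u = 0.7881358436788048, dn u = 0.9234634942144221
sn v = 0.9806252340930194, cn v = 0.1958932113678544, dn v = 0.7914033499877111
m = k² = 0.388592650384
D = 1 − m·sn²u·sn²v = 0.8584340823870839
sn(u+v) = (sn u·cn v·dn v + sn v·cn u·dn u)/D = 0.6182919346312315/0.8584340823870839 = 0.7202555761904525
cn(u+v) = (cn u·cn v − sn u·sn v·dn u·dn v)/D = 0.5955032807413606/0.8584340823870839 = 0.6937088041581707
dn(u+v) = (dn u·dn v − m·sn u·sn v·cn u·cn v)/D = 0.7670436525559566/0.8584340823870839 = 0.8935382090410552

sn(u+v)=0.72025558 cn(u+v)=0.69370880 dn(u+v)=0.89353821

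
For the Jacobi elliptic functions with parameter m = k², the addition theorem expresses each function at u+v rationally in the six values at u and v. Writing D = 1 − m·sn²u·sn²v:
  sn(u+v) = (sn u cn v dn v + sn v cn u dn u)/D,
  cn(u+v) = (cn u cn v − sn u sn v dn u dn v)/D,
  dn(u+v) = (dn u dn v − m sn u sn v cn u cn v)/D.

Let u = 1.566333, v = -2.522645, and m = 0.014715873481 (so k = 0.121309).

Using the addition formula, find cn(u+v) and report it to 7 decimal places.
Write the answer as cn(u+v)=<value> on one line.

cn(u+v)=0.5779947

sn u = 0.9999478317143971, cn u = 0.01021439423929678, dn u = 0.9926155660086797
sn v = -0.5891724838050687, cn v = -0.8080072922486319, dn v = 0.9974426118629404
m = k² = 0.014715873481
D = 1 − m·sn²u·sn²v = 0.9948922969218954
cn(u+v) = (cn u·cn v − sn u·sn v·dn u·dn v)/D = 0.5750424260532222/0.9948922969218954 = 0.5779946511118341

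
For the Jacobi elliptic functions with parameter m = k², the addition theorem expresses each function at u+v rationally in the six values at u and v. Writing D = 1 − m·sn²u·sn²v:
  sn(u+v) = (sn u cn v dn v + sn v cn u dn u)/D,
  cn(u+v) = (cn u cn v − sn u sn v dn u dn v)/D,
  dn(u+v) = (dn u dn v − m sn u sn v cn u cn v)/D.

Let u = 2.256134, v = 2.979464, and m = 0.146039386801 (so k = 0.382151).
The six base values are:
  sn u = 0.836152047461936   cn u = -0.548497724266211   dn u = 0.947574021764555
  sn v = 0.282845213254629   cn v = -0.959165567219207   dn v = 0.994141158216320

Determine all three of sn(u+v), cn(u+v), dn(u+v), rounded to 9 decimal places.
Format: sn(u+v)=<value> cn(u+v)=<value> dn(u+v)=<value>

sn(u+v)=-0.952093104 cn(u+v)=0.305808309 dn(u+v)=0.931460160

m = k² = 0.146039386801
D = 1 − m·sn²u·sn²v = 0.9918315776960369
sn(u+v) = (sn u·cn v·dn v + sn v·cn u·dn u)/D = -0.9443160052665424/0.9918315776960369 = -0.9520931038111629
cn(u+v) = (cn u·cn v − sn u·sn v·dn u·dn v)/D = 0.3033103372990265/0.9918315776960369 = 0.3058083087086192
dn(u+v) = (dn u·dn v − m·sn u·sn v·cn u·cn v)/D = 0.9238516002133322/0.9918315776960369 = 0.9314601601608431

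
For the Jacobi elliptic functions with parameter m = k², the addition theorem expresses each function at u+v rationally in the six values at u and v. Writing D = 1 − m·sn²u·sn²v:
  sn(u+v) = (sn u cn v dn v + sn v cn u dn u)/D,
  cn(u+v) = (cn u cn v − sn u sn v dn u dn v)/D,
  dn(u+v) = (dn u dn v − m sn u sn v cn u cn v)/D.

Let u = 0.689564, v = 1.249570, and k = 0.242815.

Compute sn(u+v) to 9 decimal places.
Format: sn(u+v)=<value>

sn u = 0.6339402465276872, cn u = 0.7733820296802966, dn u = 0.9880817239642797
sn v = 0.9443335345784456, cn v = 0.3289896282112549, dn v = 0.9733561876168253
m = k² = 0.058959124225
D = 1 − m·sn²u·sn²v = 0.9788700486354154
sn(u+v) = (sn u·cn v·dn v + sn v·cn u·dn u)/D = 0.9246292428870909/0.9788700486354154 = 0.9445883487558554

sn(u+v)=0.944588349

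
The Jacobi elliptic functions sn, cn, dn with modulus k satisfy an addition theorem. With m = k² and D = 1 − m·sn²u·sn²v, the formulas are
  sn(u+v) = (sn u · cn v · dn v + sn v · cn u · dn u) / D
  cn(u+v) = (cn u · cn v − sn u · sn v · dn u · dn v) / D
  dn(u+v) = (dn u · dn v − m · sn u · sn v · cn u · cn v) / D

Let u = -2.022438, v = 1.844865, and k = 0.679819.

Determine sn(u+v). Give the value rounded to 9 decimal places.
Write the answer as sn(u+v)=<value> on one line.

sn(u+v)=-0.176219707

sn u = -0.9892868954343666, cn u = -0.1459843776636139, dn u = 0.7400643830681037
sn v = 0.9998746249020849, cn v = -0.0158345974661522, dn v = 0.7334589321485839
m = k² = 0.462153872761
D = 1 − m·sn²u·sn²v = 0.5478086994705687
sn(u+v) = (sn u·cn v·dn v + sn v·cn u·dn u)/D = -0.09653468847523738/0.5478086994705687 = -0.1762197069315139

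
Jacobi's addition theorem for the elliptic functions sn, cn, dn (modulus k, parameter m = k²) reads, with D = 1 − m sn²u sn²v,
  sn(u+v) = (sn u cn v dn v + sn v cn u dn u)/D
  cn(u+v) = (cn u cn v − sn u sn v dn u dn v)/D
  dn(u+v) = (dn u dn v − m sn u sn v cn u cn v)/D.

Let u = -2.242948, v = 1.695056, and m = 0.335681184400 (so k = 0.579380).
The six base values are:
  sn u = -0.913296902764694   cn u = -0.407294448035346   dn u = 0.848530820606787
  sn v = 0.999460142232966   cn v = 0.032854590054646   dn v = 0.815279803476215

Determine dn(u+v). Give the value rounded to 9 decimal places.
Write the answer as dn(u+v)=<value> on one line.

dn(u+v)=0.954717928

m = k² = 0.3356811844
D = 1 − m·sn²u·sn²v = 0.7203067873489938
dn(u+v) = (dn u·dn v − m·sn u·sn v·cn u·cn v)/D = 0.6876898032378269/0.7203067873489938 = 0.9547179275774842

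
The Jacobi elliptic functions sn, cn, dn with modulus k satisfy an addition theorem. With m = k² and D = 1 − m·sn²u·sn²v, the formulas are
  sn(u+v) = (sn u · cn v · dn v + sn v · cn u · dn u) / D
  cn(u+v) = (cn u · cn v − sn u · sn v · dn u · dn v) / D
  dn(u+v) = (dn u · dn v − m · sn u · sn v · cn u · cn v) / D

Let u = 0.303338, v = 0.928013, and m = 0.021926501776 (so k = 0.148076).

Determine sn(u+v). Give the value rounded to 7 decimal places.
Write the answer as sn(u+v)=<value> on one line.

sn u = 0.2986119079241687, cn u = 0.9543746268870981, dn u = 0.9990219387952421
sn v = 0.7989557818205676, cn v = 0.6013897726894643, dn v = 0.9929771642075722
m = k² = 0.021926501776
D = 1 − m·sn²u·sn²v = 0.9987519583438796
sn(u+v) = (sn u·cn v·dn v + sn v·cn u·dn u)/D = 0.9400783229443148/0.9987519583438796 = 0.9412530459546163

sn(u+v)=0.9412530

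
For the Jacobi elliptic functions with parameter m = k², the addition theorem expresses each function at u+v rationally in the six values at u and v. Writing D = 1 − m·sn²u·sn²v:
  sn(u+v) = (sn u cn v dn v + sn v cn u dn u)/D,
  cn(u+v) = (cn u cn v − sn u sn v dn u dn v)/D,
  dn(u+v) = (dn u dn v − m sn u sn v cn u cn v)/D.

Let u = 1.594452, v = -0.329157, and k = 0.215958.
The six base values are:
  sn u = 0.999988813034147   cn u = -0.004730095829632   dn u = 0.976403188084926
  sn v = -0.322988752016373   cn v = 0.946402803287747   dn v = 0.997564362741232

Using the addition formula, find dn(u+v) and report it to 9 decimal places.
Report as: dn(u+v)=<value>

dn(u+v)=0.978719290

m = k² = 0.046637857764
D = 1 − m·sn²u·sn²v = 0.995134766667546
dn(u+v) = (dn u·dn v − m·sn u·sn v·cn u·cn v)/D = 0.9739575919373889/0.995134766667546 = 0.9787192896485025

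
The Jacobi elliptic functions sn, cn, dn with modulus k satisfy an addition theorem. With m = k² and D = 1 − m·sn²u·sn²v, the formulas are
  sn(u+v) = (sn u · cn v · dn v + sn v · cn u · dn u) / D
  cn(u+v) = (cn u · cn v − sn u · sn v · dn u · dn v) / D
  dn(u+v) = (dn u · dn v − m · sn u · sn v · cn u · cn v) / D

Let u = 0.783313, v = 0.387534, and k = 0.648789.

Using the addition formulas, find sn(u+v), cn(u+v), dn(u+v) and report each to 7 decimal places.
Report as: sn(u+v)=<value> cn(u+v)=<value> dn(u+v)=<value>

sn u = 0.6843434036617662, cn u = 0.7291598630373376, dn u = 0.8960295242753915
sn v = 0.3742453044390933, cn v = 0.9273297429206562, dn v = 0.9700748070950341
m = k² = 0.420927166521
D = 1 − m·sn²u·sn²v = 0.9723899084307576
sn(u+v) = (sn u·cn v·dn v + sn v·cn u·dn u)/D = 0.8601338138255903/0.9723899084307576 = 0.8845564997827608
cn(u+v) = (cn u·cn v − sn u·sn v·dn u·dn v)/D = 0.4535547997010086/0.9723899084307576 = 0.4664330591757736
dn(u+v) = (dn u·dn v − m·sn u·sn v·cn u·cn v)/D = 0.7963212377036142/0.9723899084307576 = 0.8189320259284848

sn(u+v)=0.8845565 cn(u+v)=0.4664331 dn(u+v)=0.8189320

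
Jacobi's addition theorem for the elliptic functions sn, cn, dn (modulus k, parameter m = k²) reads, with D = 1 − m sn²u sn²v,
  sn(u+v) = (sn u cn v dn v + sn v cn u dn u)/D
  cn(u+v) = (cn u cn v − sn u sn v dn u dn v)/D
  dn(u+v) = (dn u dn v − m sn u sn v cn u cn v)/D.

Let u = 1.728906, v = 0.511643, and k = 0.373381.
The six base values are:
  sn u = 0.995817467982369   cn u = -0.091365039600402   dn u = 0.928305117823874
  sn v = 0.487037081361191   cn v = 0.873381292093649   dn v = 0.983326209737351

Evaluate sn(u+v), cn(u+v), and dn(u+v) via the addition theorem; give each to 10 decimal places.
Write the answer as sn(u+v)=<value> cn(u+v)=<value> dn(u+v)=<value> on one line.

sn(u+v)=0.8415150431 cn(u+v)=-0.5402336831 dn(u+v)=0.9493549180

m = k² = 0.139413371161
D = 1 − m·sn²u·sn²v = 0.967206485282417
sn(u+v) = (sn u·cn v·dn v + sn v·cn u·dn u)/D = 0.8139188071069567/0.967206485282417 = 0.8415150430564975
cn(u+v) = (cn u·cn v − sn u·sn v·dn u·dn v)/D = -0.5225175218209958/0.967206485282417 = -0.5402336830572684
dn(u+v) = (dn u·dn v − m·sn u·sn v·cn u·cn v)/D = 0.9182222335131682/0.967206485282417 = 0.9493549179884317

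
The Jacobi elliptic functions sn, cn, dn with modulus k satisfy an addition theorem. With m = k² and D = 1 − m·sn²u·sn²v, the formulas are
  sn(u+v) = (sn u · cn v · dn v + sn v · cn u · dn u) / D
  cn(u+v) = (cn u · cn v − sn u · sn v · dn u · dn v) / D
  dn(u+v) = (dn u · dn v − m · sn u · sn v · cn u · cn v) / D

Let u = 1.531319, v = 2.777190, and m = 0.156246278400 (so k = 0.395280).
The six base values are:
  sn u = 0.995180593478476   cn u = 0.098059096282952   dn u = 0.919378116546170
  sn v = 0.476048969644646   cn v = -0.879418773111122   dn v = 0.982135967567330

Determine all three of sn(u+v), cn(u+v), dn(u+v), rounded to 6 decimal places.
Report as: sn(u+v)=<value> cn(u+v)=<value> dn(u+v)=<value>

m = k² = 0.1562462784
D = 1 − m·sn²u·sn²v = 0.9649315365216777
sn(u+v) = (sn u·cn v·dn v + sn v·cn u·dn u)/D = -0.8166288166554564/0.9649315365216777 = -0.8463075210487853
cn(u+v) = (cn u·cn v − sn u·sn v·dn u·dn v)/D = -0.5140138577723316/0.9649315365216777 = -0.5326946403111823
dn(u+v) = (dn u·dn v − m·sn u·sn v·cn u·cn v)/D = 0.9093376391717467/0.9649315365216777 = 0.942385656136463

sn(u+v)=-0.846308 cn(u+v)=-0.532695 dn(u+v)=0.942386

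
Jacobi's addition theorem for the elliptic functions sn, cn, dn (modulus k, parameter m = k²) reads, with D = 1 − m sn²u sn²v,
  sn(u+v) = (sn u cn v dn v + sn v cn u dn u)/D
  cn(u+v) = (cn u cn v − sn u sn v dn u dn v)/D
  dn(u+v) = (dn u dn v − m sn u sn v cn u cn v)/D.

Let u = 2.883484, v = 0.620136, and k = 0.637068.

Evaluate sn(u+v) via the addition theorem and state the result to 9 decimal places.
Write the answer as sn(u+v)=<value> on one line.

sn u = 0.6134895949535876, cn u = -0.7897028028845301, dn u = 0.920460930090996
sn v = 0.5689934205409873, cn v = 0.8223420744319648, dn v = 0.9319886329922628
m = k² = 0.405855636624
D = 1 − m·sn²u·sn²v = 0.9505461082795842
sn(u+v) = (sn u·cn v·dn v + sn v·cn u·dn u)/D = 0.05659073125497672/0.9505461082795842 = 0.05953496707003684

sn(u+v)=0.059534967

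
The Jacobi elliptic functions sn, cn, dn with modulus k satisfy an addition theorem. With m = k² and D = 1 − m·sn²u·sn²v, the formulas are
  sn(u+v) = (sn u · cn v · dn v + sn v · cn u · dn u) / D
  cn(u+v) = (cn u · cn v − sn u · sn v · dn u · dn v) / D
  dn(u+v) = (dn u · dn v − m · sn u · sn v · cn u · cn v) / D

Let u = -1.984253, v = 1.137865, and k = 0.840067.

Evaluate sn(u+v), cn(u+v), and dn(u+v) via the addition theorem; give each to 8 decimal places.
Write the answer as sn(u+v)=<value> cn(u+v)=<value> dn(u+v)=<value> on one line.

sn u = -0.9985367460514085, cn u = 0.05407741474095208, dn u = 0.5443814819539646
sn v = 0.8442151055448301, cn v = 0.536004529430425, dn v = 0.705010112746718
m = k² = 0.705712564489
D = 1 − m·sn²u·sn²v = 0.4985101007600923
sn(u+v) = (sn u·cn v·dn v + sn v·cn u·dn u)/D = -0.3524830350421228/0.4985101007600923 = -0.7070730051501104
cn(u+v) = (cn u·cn v − sn u·sn v·dn u·dn v)/D = 0.3525167096285381/0.4985101007600923 = 0.7071405556096977
dn(u+v) = (dn u·dn v − m·sn u·sn v·cn u·cn v)/D = 0.4010381079724354/0.4985101007600923 = 0.8044733845130948

sn(u+v)=-0.70707301 cn(u+v)=0.70714056 dn(u+v)=0.80447338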